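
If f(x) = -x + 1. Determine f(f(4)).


f(4) = -3
f(-3) = 4

4


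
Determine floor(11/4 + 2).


4


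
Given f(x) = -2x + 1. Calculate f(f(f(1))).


f(1) = -1
f(-1) = 3
f(3) = -5

-5


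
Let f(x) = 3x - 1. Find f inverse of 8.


Solve 3x - 1 = 8
x = (8 + 1) / 3 = 3

3


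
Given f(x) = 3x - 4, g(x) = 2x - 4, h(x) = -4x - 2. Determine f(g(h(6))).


h(6) = -26
g(-26) = -56
f(-56) = -172

-172


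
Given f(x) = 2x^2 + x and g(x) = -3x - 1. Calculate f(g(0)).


g(0) = -1
f(-1) = 2*(-1)^2 + 1*(-1) = 1

1


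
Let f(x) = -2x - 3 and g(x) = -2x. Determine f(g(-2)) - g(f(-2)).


-9


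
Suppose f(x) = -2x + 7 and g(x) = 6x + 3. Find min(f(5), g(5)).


f(5) = -3
g(5) = 33
min = -3

-3


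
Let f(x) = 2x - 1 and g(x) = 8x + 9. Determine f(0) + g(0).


f(0) = -1
g(0) = 9
Sum = 8

8


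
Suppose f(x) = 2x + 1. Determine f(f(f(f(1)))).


f(1) = 3
f(3) = 7
f(7) = 15
f(15) = 31

31


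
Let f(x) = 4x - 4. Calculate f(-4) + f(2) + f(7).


f(-4) = -20
f(2) = 4
f(7) = 24
Sum = 8

8


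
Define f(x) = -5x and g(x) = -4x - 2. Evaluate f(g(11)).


g(11) = -46
f(-46) = 230

230


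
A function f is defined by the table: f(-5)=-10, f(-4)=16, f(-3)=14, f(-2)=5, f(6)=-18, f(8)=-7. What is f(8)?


Reading from the table at x = 8

-7


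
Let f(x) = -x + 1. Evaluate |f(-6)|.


f(-6) = 7
|7| = 7

7


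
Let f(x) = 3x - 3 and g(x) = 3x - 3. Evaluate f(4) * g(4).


f(4) = 9
g(4) = 9
Product = 81

81


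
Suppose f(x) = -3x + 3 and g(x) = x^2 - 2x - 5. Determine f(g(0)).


g(0) = -5
f(-5) = 18

18


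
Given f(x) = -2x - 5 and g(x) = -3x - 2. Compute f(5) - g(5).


f(5) = -15
g(5) = -17
Difference = 2

2


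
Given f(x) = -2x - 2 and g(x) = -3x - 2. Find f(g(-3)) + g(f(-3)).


-30


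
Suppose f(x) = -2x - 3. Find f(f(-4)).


f(-4) = 5
f(5) = -13

-13


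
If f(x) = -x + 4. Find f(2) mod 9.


f(2) = 2
2 mod 9 = 2

2


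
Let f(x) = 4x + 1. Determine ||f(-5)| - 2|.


f(-5) = -19
|-19| = 19
|19 - 2| = 17

17


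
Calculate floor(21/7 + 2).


5


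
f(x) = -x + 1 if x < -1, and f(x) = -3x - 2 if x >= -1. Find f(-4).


-4 satisfies x < -1
f(-4) = 5

5


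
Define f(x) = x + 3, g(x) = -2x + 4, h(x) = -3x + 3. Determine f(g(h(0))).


h(0) = 3
g(3) = -2
f(-2) = 1

1


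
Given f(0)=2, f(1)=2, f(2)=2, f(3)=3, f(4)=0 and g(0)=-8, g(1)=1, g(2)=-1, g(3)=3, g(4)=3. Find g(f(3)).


3


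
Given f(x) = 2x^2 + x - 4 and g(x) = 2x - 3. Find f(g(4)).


g(4) = 5
f(5) = 2*(5)^2 + 1*(5) - 4 = 51

51


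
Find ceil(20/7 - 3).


20/7 = 2.8571
2.8571 - 3 = -0.1429
ceil(-0.1429) = 0

0


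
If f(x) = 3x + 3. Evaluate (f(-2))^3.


f(-2) = -3
(-3)^3 = -27

-27


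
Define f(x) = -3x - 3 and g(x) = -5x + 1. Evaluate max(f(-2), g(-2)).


f(-2) = 3
g(-2) = 11
max = 11

11


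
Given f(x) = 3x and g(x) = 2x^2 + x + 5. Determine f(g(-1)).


18


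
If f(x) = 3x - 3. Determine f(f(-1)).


f(-1) = -6
f(-6) = -21

-21


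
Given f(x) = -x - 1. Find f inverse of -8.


Solve -x - 1 = -8
x = (-8 + 1) / (-1) = 7

7


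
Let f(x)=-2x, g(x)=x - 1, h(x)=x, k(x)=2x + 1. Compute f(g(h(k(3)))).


k(3) = 7
h(7) = 7
g(7) = 6
f(6) = -12

-12


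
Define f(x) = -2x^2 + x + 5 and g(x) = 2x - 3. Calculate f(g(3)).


g(3) = 3
f(3) = (-2)*(3)^2 + 1*(3) + 5 = -10

-10


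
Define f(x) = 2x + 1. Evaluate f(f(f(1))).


f(1) = 3
f(3) = 7
f(7) = 15

15


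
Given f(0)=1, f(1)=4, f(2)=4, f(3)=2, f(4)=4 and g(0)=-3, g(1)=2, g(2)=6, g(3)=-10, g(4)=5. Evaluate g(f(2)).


f(2) = 4
g(4) = 5

5


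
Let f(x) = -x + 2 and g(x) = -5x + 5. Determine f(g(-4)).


g(-4) = 25
f(25) = -23

-23


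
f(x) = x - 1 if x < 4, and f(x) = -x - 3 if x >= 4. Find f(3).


2


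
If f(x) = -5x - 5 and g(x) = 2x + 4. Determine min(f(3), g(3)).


f(3) = -20
g(3) = 10
min = -20

-20


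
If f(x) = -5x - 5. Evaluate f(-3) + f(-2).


f(-3) = 10
f(-2) = 5
Sum = 15

15


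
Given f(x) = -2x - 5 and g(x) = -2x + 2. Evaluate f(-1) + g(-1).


f(-1) = -3
g(-1) = 4
Sum = 1

1


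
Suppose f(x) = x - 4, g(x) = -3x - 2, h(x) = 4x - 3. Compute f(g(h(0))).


3


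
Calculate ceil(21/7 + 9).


21/7 = 3
3 + 9 = 12
ceil(12) = 12

12


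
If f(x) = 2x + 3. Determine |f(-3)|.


f(-3) = -3
|-3| = 3

3


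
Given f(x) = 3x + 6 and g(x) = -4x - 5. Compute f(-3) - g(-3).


f(-3) = -3
g(-3) = 7
Difference = -10

-10


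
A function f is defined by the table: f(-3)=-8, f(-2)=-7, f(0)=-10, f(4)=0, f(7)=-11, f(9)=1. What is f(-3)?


Reading from the table at x = -3

-8


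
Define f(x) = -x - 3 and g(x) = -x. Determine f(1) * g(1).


f(1) = -4
g(1) = -1
Product = 4

4


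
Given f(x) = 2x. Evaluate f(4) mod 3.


f(4) = 8
8 mod 3 = 2

2


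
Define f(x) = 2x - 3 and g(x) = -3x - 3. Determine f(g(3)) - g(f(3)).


f(g(3)) = -27
g(f(3)) = -12
Difference = -15

-15


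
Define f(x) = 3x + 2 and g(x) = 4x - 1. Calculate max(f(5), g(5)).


f(5) = 17
g(5) = 19
max = 19

19


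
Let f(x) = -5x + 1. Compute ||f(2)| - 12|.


f(2) = -9
|-9| = 9
|9 - 12| = 3

3


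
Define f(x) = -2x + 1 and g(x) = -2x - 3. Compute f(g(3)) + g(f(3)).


26


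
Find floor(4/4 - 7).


4/4 = 1
1 - 7 = -6
floor(-6) = -6

-6


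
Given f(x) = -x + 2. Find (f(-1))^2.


9


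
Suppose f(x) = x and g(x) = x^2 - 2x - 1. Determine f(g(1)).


g(1) = -2
f(-2) = -2

-2


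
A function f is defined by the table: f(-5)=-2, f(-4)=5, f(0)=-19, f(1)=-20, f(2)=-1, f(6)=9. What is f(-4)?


Reading from the table at x = -4

5


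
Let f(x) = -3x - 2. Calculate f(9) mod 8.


f(9) = -29
-29 mod 8 = 3

3


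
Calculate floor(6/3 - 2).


0


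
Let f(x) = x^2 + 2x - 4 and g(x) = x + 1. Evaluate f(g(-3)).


-4


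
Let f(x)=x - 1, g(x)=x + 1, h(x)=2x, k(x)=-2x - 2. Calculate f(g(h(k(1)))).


k(1) = -4
h(-4) = -8
g(-8) = -7
f(-7) = -8

-8


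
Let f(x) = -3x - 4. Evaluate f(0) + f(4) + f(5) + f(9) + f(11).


f(0) = -4
f(4) = -16
f(5) = -19
f(9) = -31
f(11) = -37
Sum = -107

-107


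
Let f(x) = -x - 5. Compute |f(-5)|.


0


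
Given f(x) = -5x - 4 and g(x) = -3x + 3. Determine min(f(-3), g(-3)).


11


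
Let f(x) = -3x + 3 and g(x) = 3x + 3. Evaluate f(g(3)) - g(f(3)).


f(g(3)) = -33
g(f(3)) = -15
Difference = -18

-18


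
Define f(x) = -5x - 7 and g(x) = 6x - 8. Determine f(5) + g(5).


f(5) = -32
g(5) = 22
Sum = -10

-10


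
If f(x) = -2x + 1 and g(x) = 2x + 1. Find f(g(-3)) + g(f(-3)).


f(g(-3)) = 11
g(f(-3)) = 15
Sum = 26

26


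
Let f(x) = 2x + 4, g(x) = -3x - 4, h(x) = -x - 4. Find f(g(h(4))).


h(4) = -8
g(-8) = 20
f(20) = 44

44


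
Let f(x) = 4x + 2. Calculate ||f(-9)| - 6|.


f(-9) = -34
|-34| = 34
|34 - 6| = 28

28


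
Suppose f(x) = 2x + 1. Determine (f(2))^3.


f(2) = 5
(5)^3 = 125

125


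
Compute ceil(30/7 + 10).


15


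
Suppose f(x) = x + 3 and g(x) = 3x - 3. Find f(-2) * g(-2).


-9


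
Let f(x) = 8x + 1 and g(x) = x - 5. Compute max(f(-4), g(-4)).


f(-4) = -31
g(-4) = -9
max = -9

-9


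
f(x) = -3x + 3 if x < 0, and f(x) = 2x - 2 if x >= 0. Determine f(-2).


-2 satisfies x < 0
f(-2) = 9

9


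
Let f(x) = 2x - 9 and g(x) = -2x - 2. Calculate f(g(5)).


g(5) = -12
f(-12) = -33

-33


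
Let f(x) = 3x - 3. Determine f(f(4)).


f(4) = 9
f(9) = 24

24


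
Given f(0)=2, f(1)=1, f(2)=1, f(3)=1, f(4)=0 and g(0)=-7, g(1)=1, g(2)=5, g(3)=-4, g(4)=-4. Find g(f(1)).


f(1) = 1
g(1) = 1

1


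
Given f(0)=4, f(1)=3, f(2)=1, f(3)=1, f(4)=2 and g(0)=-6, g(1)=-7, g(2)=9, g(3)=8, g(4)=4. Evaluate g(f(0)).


4


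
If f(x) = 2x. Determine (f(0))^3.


f(0) = 0
(0)^3 = 0

0


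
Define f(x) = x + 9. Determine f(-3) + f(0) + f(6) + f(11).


f(-3) = 6
f(0) = 9
f(6) = 15
f(11) = 20
Sum = 50

50


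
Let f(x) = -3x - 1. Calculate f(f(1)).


f(1) = -4
f(-4) = 11

11


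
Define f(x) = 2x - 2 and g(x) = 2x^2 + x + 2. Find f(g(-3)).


32


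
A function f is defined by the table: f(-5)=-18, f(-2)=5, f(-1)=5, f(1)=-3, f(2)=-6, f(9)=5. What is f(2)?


Reading from the table at x = 2

-6


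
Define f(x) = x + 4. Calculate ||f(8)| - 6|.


6


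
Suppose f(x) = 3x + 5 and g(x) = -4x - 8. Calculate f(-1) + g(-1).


f(-1) = 2
g(-1) = -4
Sum = -2

-2


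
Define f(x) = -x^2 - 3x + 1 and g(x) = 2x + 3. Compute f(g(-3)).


g(-3) = -3
f(-3) = (-1)*(-3)^2 - 3*(-3) + 1 = 1

1


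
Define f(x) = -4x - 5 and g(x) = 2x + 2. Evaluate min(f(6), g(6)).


f(6) = -29
g(6) = 14
min = -29

-29


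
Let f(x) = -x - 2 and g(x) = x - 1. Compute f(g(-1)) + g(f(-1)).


f(g(-1)) = 0
g(f(-1)) = -2
Sum = -2

-2


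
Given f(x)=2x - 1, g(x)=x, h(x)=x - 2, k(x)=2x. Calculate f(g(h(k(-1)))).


k(-1) = -2
h(-2) = -4
g(-4) = -4
f(-4) = -9

-9


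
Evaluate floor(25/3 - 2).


25/3 = 8.3333
8.3333 - 2 = 6.3333
floor(6.3333) = 6

6


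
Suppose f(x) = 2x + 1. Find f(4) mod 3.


f(4) = 9
9 mod 3 = 0

0


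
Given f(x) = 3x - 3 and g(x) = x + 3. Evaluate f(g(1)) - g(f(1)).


f(g(1)) = 9
g(f(1)) = 3
Difference = 6

6


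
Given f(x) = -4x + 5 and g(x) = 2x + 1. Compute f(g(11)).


g(11) = 23
f(23) = -87

-87


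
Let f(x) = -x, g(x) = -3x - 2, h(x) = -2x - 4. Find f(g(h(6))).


-46


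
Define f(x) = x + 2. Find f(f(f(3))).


f(3) = 5
f(5) = 7
f(7) = 9

9


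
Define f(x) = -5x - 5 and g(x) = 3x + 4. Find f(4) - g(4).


f(4) = -25
g(4) = 16
Difference = -41

-41


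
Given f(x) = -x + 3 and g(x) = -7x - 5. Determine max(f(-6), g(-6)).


f(-6) = 9
g(-6) = 37
max = 37

37


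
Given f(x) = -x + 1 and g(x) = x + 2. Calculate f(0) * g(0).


f(0) = 1
g(0) = 2
Product = 2

2


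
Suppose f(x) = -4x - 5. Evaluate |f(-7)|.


f(-7) = 23
|23| = 23

23


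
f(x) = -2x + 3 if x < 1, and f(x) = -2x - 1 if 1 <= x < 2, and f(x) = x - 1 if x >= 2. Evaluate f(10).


10 satisfies x >= 2
f(10) = 9

9


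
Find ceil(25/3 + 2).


25/3 = 8.3333
8.3333 + 2 = 10.3333
ceil(10.3333) = 11

11


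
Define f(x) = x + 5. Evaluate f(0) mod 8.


f(0) = 5
5 mod 8 = 5

5


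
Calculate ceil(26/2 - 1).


26/2 = 13
13 - 1 = 12
ceil(12) = 12

12


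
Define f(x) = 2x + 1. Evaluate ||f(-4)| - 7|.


f(-4) = -7
|-7| = 7
|7 - 7| = 0

0


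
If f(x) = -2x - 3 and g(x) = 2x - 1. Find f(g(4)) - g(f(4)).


f(g(4)) = -17
g(f(4)) = -23
Difference = 6

6


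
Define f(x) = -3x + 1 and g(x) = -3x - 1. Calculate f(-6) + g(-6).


f(-6) = 19
g(-6) = 17
Sum = 36

36


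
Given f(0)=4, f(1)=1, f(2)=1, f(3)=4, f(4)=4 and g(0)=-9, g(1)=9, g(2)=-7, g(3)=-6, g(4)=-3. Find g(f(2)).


f(2) = 1
g(1) = 9

9


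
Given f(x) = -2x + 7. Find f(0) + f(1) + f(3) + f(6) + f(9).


-3


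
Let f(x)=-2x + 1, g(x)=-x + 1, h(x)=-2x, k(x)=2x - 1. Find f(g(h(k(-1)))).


k(-1) = -3
h(-3) = 6
g(6) = -5
f(-5) = 11

11


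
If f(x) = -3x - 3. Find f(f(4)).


f(4) = -15
f(-15) = 42

42


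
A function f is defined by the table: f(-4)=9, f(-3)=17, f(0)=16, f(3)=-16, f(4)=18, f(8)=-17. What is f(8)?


-17


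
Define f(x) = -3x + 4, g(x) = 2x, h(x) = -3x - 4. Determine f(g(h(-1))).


h(-1) = -1
g(-1) = -2
f(-2) = 10

10


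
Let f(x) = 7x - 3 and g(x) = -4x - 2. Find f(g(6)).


-185


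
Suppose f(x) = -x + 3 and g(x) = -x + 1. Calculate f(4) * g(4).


3


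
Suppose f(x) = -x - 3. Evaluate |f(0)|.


f(0) = -3
|-3| = 3

3


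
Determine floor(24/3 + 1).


24/3 = 8
8 + 1 = 9
floor(9) = 9

9


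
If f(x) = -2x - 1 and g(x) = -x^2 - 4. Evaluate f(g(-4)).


g(-4) = -20
f(-20) = 39

39


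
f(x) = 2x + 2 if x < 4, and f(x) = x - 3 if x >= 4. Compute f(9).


9 satisfies x >= 4
f(9) = 6

6


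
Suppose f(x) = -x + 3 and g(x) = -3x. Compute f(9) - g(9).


f(9) = -6
g(9) = -27
Difference = 21

21


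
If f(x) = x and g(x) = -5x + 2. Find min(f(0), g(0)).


f(0) = 0
g(0) = 2
min = 0

0


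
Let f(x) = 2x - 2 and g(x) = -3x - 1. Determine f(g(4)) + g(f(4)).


f(g(4)) = -28
g(f(4)) = -19
Sum = -47

-47


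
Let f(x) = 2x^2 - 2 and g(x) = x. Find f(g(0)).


g(0) = 0
f(0) = 2*(0)^2 - 2 = -2

-2


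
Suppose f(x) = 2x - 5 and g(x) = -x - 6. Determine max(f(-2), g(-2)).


f(-2) = -9
g(-2) = -4
max = -4

-4


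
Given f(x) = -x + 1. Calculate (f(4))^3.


f(4) = -3
(-3)^3 = -27

-27


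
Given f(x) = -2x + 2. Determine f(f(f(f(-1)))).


f(-1) = 4
f(4) = -6
f(-6) = 14
f(14) = -26

-26


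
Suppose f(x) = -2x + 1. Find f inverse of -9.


Solve -2x + 1 = -9
x = (-9 - 1) / (-2) = 5

5


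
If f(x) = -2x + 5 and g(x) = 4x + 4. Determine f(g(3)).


-27


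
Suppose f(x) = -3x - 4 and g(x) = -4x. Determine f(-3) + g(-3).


f(-3) = 5
g(-3) = 12
Sum = 17

17


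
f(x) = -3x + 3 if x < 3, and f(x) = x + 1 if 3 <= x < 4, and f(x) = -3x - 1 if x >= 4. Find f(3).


3 satisfies 3 <= x < 4
f(3) = 4

4


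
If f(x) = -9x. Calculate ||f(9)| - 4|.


77


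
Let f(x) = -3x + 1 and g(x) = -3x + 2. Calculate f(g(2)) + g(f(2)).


30


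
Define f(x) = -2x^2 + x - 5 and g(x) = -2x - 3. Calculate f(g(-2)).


-6


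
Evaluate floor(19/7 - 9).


19/7 = 2.7143
2.7143 - 9 = -6.2857
floor(-6.2857) = -7

-7


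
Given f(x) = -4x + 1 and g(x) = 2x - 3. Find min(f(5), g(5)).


f(5) = -19
g(5) = 7
min = -19

-19


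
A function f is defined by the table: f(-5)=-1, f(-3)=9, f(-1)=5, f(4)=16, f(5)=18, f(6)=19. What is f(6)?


19


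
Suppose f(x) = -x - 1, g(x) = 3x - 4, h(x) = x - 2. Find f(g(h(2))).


h(2) = 0
g(0) = -4
f(-4) = 3

3


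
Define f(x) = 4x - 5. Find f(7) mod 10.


f(7) = 23
23 mod 10 = 3

3


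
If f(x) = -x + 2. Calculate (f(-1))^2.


f(-1) = 3
(3)^2 = 9

9


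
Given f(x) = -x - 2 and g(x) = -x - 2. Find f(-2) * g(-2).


f(-2) = 0
g(-2) = 0
Product = 0

0


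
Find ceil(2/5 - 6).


2/5 = 0.4
0.4 - 6 = -5.6
ceil(-5.6) = -5

-5


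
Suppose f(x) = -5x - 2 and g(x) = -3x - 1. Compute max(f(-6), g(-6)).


f(-6) = 28
g(-6) = 17
max = 28

28


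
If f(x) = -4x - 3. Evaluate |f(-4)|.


13


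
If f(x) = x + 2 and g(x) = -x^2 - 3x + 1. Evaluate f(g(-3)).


g(-3) = 1
f(1) = 3

3


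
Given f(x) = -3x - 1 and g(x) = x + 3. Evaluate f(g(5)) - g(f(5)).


-12


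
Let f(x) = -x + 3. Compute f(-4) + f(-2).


f(-4) = 7
f(-2) = 5
Sum = 12

12


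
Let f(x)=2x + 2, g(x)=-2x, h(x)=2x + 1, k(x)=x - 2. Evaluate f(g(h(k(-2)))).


30


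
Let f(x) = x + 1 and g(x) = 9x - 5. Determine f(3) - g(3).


-18


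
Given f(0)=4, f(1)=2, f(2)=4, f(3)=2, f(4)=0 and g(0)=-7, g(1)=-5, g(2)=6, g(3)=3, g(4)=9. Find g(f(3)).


6


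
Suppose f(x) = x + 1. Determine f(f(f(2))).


f(2) = 3
f(3) = 4
f(4) = 5

5


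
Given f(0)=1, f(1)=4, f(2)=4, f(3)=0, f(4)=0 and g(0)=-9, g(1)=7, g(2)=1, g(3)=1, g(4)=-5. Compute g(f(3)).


f(3) = 0
g(0) = -9

-9


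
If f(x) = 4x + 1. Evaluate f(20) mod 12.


f(20) = 81
81 mod 12 = 9

9


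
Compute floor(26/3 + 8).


26/3 = 8.6667
8.6667 + 8 = 16.6667
floor(16.6667) = 16

16


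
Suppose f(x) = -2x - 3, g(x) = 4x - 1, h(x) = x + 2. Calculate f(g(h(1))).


h(1) = 3
g(3) = 11
f(11) = -25

-25


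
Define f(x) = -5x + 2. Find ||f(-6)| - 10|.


22


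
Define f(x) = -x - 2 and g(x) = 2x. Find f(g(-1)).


g(-1) = -2
f(-2) = 0

0


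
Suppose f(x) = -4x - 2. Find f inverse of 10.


Solve -4x - 2 = 10
x = (10 + 2) / (-4) = -3

-3


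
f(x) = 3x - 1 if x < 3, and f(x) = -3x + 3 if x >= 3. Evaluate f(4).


4 satisfies x >= 3
f(4) = -9

-9


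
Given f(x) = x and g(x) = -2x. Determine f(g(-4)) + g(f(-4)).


16


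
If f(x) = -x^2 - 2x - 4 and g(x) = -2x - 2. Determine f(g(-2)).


g(-2) = 2
f(2) = (-1)*(2)^2 - 2*(2) - 4 = -12

-12


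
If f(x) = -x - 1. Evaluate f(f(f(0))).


f(0) = -1
f(-1) = 0
f(0) = -1

-1


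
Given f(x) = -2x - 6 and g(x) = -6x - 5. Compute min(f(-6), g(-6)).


6


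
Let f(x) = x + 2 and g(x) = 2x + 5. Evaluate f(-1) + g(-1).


f(-1) = 1
g(-1) = 3
Sum = 4

4


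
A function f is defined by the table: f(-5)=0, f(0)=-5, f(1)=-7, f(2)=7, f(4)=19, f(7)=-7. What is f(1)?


Reading from the table at x = 1

-7


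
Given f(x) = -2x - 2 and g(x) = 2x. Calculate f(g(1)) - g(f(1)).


f(g(1)) = -6
g(f(1)) = -8
Difference = 2

2


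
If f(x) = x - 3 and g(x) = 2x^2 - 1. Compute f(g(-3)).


g(-3) = 17
f(17) = 14

14


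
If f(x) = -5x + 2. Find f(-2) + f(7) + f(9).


-64


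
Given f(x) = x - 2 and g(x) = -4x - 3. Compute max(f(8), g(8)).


f(8) = 6
g(8) = -35
max = 6

6


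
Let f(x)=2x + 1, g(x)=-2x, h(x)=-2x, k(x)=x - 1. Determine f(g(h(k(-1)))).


-15


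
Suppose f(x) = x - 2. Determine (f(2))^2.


f(2) = 0
(0)^2 = 0

0


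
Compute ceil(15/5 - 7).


15/5 = 3
3 - 7 = -4
ceil(-4) = -4

-4


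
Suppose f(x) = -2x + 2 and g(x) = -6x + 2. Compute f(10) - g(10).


40


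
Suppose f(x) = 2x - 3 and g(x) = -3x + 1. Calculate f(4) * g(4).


f(4) = 5
g(4) = -11
Product = -55

-55


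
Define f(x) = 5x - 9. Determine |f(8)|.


f(8) = 31
|31| = 31

31


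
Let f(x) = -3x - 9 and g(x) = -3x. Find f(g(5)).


g(5) = -15
f(-15) = 36

36


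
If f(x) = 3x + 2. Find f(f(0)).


f(0) = 2
f(2) = 8

8


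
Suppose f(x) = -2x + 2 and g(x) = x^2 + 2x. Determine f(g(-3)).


g(-3) = 3
f(3) = -4

-4


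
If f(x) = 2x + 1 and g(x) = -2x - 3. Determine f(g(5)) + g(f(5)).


-50


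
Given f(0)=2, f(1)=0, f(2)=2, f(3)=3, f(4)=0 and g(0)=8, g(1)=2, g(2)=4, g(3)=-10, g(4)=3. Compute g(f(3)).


f(3) = 3
g(3) = -10

-10


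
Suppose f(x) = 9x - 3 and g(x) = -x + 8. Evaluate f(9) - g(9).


f(9) = 78
g(9) = -1
Difference = 79

79


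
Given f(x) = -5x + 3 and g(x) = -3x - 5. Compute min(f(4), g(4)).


f(4) = -17
g(4) = -17
min = -17

-17


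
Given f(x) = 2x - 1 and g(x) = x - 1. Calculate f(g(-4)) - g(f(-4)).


f(g(-4)) = -11
g(f(-4)) = -10
Difference = -1

-1


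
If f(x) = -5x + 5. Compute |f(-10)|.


f(-10) = 55
|55| = 55

55


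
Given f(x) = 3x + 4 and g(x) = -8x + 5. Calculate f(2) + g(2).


f(2) = 10
g(2) = -11
Sum = -1

-1


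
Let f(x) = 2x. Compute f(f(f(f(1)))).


f(1) = 2
f(2) = 4
f(4) = 8
f(8) = 16

16


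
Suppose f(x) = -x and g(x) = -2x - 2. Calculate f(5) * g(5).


f(5) = -5
g(5) = -12
Product = 60

60


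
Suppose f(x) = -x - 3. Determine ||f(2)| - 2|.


3


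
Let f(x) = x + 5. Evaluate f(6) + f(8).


f(6) = 11
f(8) = 13
Sum = 24

24


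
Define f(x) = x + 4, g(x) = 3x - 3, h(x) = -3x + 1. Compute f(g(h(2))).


-14


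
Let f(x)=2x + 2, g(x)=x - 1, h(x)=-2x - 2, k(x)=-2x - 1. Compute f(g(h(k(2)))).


16


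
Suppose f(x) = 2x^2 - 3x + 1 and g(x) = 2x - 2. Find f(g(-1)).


45


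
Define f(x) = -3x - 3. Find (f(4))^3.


f(4) = -15
(-15)^3 = -3375

-3375


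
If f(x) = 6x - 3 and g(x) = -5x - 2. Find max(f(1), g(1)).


f(1) = 3
g(1) = -7
max = 3

3


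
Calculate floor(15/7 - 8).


15/7 = 2.1429
2.1429 - 8 = -5.8571
floor(-5.8571) = -6

-6


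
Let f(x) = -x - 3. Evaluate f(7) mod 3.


f(7) = -10
-10 mod 3 = 2

2


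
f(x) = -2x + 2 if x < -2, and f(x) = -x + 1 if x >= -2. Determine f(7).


7 satisfies x >= -2
f(7) = -6

-6


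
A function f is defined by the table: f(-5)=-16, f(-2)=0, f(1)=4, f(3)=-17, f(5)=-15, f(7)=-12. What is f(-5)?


Reading from the table at x = -5

-16


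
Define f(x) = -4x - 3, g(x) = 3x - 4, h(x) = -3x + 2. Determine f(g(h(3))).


h(3) = -7
g(-7) = -25
f(-25) = 97

97


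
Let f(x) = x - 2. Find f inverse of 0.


Solve x - 2 = 0
x = (0 + 2) / 1 = 2

2


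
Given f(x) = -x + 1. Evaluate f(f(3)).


3


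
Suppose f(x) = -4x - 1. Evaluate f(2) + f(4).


f(2) = -9
f(4) = -17
Sum = -26

-26


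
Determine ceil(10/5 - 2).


10/5 = 2
2 - 2 = 0
ceil(0) = 0

0


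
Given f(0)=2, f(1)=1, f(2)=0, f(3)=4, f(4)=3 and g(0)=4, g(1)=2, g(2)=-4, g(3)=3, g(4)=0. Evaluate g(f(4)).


3


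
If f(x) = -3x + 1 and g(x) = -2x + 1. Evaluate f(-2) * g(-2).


f(-2) = 7
g(-2) = 5
Product = 35

35


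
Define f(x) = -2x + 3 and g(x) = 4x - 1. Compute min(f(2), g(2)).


f(2) = -1
g(2) = 7
min = -1

-1


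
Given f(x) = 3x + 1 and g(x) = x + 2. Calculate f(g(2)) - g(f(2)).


4


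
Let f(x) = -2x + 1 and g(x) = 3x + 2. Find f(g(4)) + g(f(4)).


f(g(4)) = -27
g(f(4)) = -19
Sum = -46

-46


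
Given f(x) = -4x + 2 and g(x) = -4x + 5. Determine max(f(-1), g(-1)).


f(-1) = 6
g(-1) = 9
max = 9

9


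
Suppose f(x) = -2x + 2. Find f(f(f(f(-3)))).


f(-3) = 8
f(8) = -14
f(-14) = 30
f(30) = -58

-58


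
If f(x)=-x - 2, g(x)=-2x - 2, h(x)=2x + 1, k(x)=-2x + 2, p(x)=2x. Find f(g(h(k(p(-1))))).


p(-1) = -2
k(-2) = 6
h(6) = 13
g(13) = -28
f(-28) = 26

26


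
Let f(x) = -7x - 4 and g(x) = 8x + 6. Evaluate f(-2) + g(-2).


f(-2) = 10
g(-2) = -10
Sum = 0

0


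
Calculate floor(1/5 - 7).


1/5 = 0.2
0.2 - 7 = -6.8
floor(-6.8) = -7

-7


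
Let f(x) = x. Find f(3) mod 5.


3


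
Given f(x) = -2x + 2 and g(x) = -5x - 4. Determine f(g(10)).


g(10) = -54
f(-54) = 110

110


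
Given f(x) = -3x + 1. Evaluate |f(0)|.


f(0) = 1
|1| = 1

1


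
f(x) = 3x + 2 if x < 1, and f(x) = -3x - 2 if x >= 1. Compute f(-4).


-4 satisfies x < 1
f(-4) = -10

-10


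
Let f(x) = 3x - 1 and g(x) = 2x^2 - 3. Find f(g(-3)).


g(-3) = 15
f(15) = 44

44


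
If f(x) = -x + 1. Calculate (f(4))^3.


f(4) = -3
(-3)^3 = -27

-27


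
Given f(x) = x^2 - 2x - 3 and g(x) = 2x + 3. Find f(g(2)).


g(2) = 7
f(7) = 1*(7)^2 - 2*(7) - 3 = 32

32


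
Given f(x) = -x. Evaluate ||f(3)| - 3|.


f(3) = -3
|-3| = 3
|3 - 3| = 0

0


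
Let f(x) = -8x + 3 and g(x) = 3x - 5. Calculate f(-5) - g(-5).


f(-5) = 43
g(-5) = -20
Difference = 63

63


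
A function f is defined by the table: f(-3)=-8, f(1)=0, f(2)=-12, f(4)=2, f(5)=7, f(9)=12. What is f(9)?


Reading from the table at x = 9

12


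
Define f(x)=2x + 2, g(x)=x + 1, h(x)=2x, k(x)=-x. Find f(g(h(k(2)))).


k(2) = -2
h(-2) = -4
g(-4) = -3
f(-3) = -4

-4


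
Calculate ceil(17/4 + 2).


7


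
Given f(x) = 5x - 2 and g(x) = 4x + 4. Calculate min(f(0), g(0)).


f(0) = -2
g(0) = 4
min = -2

-2


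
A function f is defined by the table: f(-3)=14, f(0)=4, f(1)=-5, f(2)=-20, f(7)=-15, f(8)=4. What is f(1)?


Reading from the table at x = 1

-5


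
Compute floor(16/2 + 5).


16/2 = 8
8 + 5 = 13
floor(13) = 13

13


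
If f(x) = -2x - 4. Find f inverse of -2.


Solve -2x - 4 = -2
x = (-2 + 4) / (-2) = -1

-1


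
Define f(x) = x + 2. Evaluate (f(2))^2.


16


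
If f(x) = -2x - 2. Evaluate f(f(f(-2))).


f(-2) = 2
f(2) = -6
f(-6) = 10

10


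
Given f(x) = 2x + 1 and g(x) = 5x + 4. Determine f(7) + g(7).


f(7) = 15
g(7) = 39
Sum = 54

54


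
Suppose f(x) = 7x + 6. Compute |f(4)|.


34


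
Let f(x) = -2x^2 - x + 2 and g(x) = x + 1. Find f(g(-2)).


g(-2) = -1
f(-1) = (-2)*(-1)^2 - 1*(-1) + 2 = 1

1


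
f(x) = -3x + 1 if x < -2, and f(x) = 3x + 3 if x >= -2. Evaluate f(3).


3 satisfies x >= -2
f(3) = 12

12


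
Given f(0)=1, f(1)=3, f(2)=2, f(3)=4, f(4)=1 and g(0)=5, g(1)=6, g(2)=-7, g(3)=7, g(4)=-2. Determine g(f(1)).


f(1) = 3
g(3) = 7

7


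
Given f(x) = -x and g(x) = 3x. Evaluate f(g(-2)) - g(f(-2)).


f(g(-2)) = 6
g(f(-2)) = 6
Difference = 0

0


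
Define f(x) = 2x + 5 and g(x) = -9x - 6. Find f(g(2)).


g(2) = -24
f(-24) = -43

-43


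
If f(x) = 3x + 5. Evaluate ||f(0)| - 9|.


f(0) = 5
|5| = 5
|5 - 9| = 4

4


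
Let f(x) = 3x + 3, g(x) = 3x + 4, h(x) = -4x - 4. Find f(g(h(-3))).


h(-3) = 8
g(8) = 28
f(28) = 87

87


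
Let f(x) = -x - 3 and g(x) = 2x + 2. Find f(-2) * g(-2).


f(-2) = -1
g(-2) = -2
Product = 2

2


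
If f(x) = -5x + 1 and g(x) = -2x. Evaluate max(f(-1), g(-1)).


f(-1) = 6
g(-1) = 2
max = 6

6


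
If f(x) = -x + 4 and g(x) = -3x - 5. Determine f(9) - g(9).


f(9) = -5
g(9) = -32
Difference = 27

27


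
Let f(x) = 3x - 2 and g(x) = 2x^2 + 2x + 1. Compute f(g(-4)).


g(-4) = 25
f(25) = 73

73


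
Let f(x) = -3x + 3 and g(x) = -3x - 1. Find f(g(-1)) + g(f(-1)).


f(g(-1)) = -3
g(f(-1)) = -19
Sum = -22

-22


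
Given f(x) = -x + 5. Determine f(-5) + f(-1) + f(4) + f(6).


f(-5) = 10
f(-1) = 6
f(4) = 1
f(6) = -1
Sum = 16

16


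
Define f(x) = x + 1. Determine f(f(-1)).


f(-1) = 0
f(0) = 1

1


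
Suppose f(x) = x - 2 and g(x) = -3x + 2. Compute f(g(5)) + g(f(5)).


f(g(5)) = -15
g(f(5)) = -7
Sum = -22

-22


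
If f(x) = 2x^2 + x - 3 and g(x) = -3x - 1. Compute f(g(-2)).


g(-2) = 5
f(5) = 2*(5)^2 + 1*(5) - 3 = 52

52


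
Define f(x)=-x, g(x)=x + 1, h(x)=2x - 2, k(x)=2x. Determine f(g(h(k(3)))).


-11


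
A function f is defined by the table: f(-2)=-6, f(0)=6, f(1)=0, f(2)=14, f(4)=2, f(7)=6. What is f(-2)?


Reading from the table at x = -2

-6


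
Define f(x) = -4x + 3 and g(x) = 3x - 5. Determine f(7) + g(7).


f(7) = -25
g(7) = 16
Sum = -9

-9


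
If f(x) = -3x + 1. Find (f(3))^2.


f(3) = -8
(-8)^2 = 64

64


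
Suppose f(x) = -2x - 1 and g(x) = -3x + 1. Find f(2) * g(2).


25


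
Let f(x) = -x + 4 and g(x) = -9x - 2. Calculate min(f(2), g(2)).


f(2) = 2
g(2) = -20
min = -20

-20


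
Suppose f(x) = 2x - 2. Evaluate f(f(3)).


f(3) = 4
f(4) = 6

6


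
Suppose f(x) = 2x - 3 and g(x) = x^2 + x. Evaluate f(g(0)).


-3


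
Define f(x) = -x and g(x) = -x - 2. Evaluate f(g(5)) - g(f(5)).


4


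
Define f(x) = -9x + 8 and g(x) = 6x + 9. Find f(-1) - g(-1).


f(-1) = 17
g(-1) = 3
Difference = 14

14


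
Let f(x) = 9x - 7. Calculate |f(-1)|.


f(-1) = -16
|-16| = 16

16


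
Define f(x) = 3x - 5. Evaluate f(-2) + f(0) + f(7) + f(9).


f(-2) = -11
f(0) = -5
f(7) = 16
f(9) = 22
Sum = 22

22


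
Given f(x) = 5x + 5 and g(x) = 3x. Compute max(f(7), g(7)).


f(7) = 40
g(7) = 21
max = 40

40


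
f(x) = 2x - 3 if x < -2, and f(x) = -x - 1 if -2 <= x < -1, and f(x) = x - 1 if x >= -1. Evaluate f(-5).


-5 satisfies x < -2
f(-5) = -13

-13


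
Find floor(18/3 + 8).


18/3 = 6
6 + 8 = 14
floor(14) = 14

14


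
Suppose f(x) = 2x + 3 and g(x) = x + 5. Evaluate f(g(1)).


g(1) = 6
f(6) = 15

15


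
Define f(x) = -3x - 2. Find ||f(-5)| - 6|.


f(-5) = 13
|13| = 13
|13 - 6| = 7

7


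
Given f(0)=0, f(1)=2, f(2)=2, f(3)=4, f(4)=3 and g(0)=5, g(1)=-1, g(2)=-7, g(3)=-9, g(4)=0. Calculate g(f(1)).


f(1) = 2
g(2) = -7

-7


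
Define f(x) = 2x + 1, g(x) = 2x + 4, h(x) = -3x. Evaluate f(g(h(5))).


h(5) = -15
g(-15) = -26
f(-26) = -51

-51


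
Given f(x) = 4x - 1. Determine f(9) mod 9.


f(9) = 35
35 mod 9 = 8

8


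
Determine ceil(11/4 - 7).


11/4 = 2.75
2.75 - 7 = -4.25
ceil(-4.25) = -4

-4


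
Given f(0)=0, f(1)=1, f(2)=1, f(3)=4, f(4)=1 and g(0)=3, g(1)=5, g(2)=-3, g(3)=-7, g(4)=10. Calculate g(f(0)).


f(0) = 0
g(0) = 3

3


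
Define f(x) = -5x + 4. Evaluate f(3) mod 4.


f(3) = -11
-11 mod 4 = 1

1


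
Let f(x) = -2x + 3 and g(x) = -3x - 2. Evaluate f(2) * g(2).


f(2) = -1
g(2) = -8
Product = 8

8


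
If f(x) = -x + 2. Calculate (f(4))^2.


f(4) = -2
(-2)^2 = 4

4


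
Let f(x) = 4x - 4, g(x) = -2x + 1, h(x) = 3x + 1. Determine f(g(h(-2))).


h(-2) = -5
g(-5) = 11
f(11) = 40

40


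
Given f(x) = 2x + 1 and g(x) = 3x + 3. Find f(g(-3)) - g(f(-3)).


f(g(-3)) = -11
g(f(-3)) = -12
Difference = 1

1


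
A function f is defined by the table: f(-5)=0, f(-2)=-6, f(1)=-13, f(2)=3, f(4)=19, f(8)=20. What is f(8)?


Reading from the table at x = 8

20


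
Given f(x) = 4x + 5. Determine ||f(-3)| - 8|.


f(-3) = -7
|-7| = 7
|7 - 8| = 1

1


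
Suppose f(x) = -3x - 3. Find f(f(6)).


f(6) = -21
f(-21) = 60

60


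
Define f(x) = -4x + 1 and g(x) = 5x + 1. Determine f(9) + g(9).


f(9) = -35
g(9) = 46
Sum = 11

11


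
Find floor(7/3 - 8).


7/3 = 2.3333
2.3333 - 8 = -5.6667
floor(-5.6667) = -6

-6


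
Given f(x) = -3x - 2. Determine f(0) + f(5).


f(0) = -2
f(5) = -17
Sum = -19

-19


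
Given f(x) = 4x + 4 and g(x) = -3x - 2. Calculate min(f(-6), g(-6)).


f(-6) = -20
g(-6) = 16
min = -20

-20


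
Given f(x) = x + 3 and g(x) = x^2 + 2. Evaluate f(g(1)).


g(1) = 3
f(3) = 6

6


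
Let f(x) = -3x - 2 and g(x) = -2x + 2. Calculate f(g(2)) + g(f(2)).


22


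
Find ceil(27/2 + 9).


23


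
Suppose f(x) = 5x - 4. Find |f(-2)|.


14


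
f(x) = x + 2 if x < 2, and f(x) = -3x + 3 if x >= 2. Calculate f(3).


3 satisfies x >= 2
f(3) = -6

-6


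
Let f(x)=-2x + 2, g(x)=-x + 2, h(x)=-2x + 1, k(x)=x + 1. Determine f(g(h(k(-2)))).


4


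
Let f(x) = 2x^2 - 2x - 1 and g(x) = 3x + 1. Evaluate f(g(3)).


g(3) = 10
f(10) = 2*(10)^2 - 2*(10) - 1 = 179

179


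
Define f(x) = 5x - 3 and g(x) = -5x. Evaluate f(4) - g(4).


37


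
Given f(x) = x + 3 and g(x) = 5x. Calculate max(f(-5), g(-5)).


-2


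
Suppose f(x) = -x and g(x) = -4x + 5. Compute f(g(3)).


7


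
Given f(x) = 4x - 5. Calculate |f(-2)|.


f(-2) = -13
|-13| = 13

13


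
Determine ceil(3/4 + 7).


8


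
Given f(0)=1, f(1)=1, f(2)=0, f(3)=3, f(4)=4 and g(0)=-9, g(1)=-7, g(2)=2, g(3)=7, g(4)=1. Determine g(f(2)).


f(2) = 0
g(0) = -9

-9


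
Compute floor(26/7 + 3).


26/7 = 3.7143
3.7143 + 3 = 6.7143
floor(6.7143) = 6

6


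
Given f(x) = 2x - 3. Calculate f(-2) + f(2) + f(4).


f(-2) = -7
f(2) = 1
f(4) = 5
Sum = -1

-1


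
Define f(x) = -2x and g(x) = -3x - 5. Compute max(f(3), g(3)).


-6


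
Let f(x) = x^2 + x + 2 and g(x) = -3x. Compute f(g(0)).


g(0) = 0
f(0) = 1*(0)^2 + 1*(0) + 2 = 2

2


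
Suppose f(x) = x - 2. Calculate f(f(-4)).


f(-4) = -6
f(-6) = -8

-8


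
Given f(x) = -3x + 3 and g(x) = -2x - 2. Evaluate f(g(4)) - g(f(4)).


f(g(4)) = 33
g(f(4)) = 16
Difference = 17

17


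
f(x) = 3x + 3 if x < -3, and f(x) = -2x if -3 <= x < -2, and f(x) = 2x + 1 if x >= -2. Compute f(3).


3 satisfies x >= -2
f(3) = 7

7


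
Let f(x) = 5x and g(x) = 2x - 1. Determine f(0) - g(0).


f(0) = 0
g(0) = -1
Difference = 1

1


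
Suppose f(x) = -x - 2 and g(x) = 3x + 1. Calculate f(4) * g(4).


f(4) = -6
g(4) = 13
Product = -78

-78


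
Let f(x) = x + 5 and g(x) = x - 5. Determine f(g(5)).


g(5) = 0
f(0) = 5

5


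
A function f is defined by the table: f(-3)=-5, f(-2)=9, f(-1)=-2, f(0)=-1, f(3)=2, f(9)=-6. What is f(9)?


Reading from the table at x = 9

-6


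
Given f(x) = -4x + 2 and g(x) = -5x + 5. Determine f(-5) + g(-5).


f(-5) = 22
g(-5) = 30
Sum = 52

52


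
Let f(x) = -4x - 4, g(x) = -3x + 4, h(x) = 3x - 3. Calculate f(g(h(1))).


-20


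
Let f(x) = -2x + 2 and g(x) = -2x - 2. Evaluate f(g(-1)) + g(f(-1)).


f(g(-1)) = 2
g(f(-1)) = -10
Sum = -8

-8


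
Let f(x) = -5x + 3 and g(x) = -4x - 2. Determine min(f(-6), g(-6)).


f(-6) = 33
g(-6) = 22
min = 22

22


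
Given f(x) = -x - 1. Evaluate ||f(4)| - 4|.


f(4) = -5
|-5| = 5
|5 - 4| = 1

1


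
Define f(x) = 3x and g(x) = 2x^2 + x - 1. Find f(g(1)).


g(1) = 2
f(2) = 6

6


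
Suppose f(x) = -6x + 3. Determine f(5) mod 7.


f(5) = -27
-27 mod 7 = 1

1


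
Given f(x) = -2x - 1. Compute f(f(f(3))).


f(3) = -7
f(-7) = 13
f(13) = -27

-27


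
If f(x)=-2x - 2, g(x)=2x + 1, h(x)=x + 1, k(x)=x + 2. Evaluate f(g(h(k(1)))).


k(1) = 3
h(3) = 4
g(4) = 9
f(9) = -20

-20


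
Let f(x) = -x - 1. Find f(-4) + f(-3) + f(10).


f(-4) = 3
f(-3) = 2
f(10) = -11
Sum = -6

-6


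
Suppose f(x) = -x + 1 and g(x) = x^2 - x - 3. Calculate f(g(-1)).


g(-1) = -1
f(-1) = 2

2


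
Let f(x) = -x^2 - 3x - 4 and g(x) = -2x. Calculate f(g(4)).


g(4) = -8
f(-8) = (-1)*(-8)^2 - 3*(-8) - 4 = -44

-44


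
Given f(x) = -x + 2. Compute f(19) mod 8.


f(19) = -17
-17 mod 8 = 7

7


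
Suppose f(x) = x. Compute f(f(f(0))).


0


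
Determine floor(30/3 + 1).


30/3 = 10
10 + 1 = 11
floor(11) = 11

11


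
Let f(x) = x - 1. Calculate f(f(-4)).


-6


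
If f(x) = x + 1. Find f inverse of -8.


-9


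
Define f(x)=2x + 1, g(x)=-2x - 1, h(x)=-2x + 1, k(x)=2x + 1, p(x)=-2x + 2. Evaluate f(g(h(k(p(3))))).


p(3) = -4
k(-4) = -7
h(-7) = 15
g(15) = -31
f(-31) = -61

-61


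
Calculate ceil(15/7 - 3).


15/7 = 2.1429
2.1429 - 3 = -0.8571
ceil(-0.8571) = 0

0


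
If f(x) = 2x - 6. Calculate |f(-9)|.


f(-9) = -24
|-24| = 24

24


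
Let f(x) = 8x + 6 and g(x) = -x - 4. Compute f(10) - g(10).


100


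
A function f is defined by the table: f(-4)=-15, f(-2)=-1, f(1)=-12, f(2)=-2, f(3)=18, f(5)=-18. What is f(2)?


-2


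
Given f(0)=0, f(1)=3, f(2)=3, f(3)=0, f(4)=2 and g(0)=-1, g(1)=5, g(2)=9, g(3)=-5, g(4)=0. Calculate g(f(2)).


f(2) = 3
g(3) = -5

-5


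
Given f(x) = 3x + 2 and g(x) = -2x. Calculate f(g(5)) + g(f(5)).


f(g(5)) = -28
g(f(5)) = -34
Sum = -62

-62


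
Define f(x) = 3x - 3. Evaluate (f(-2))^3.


f(-2) = -9
(-9)^3 = -729

-729


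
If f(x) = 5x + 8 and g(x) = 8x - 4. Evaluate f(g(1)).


g(1) = 4
f(4) = 28

28


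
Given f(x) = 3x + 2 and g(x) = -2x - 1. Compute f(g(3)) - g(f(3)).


4


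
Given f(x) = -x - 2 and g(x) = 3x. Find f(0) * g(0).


0


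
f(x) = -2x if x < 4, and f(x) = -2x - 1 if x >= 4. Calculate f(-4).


-4 satisfies x < 4
f(-4) = 8

8


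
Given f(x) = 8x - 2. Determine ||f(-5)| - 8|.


f(-5) = -42
|-42| = 42
|42 - 8| = 34

34


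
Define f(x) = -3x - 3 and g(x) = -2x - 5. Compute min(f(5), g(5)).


f(5) = -18
g(5) = -15
min = -18

-18


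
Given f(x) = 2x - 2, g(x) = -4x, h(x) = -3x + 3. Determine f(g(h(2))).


h(2) = -3
g(-3) = 12
f(12) = 22

22


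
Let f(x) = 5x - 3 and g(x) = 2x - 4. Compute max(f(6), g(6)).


27


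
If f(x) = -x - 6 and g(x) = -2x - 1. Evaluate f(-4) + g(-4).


5


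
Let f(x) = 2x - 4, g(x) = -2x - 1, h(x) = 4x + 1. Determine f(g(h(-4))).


h(-4) = -15
g(-15) = 29
f(29) = 54

54


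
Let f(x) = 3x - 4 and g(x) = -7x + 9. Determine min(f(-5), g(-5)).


f(-5) = -19
g(-5) = 44
min = -19

-19


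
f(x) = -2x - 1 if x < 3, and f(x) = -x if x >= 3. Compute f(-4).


-4 satisfies x < 3
f(-4) = 7

7


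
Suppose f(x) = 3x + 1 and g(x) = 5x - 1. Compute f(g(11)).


g(11) = 54
f(54) = 163

163


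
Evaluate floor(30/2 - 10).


30/2 = 15
15 - 10 = 5
floor(5) = 5

5


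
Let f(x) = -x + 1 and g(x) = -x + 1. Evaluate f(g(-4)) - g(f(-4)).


f(g(-4)) = -4
g(f(-4)) = -4
Difference = 0

0


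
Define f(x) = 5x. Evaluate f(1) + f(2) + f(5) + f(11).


f(1) = 5
f(2) = 10
f(5) = 25
f(11) = 55
Sum = 95

95


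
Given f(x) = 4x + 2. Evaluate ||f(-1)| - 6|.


f(-1) = -2
|-2| = 2
|2 - 6| = 4

4


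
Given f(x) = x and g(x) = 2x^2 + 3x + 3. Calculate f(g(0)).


g(0) = 3
f(3) = 3

3


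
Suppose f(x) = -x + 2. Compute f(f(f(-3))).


f(-3) = 5
f(5) = -3
f(-3) = 5

5


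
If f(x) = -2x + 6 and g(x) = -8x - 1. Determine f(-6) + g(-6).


f(-6) = 18
g(-6) = 47
Sum = 65

65


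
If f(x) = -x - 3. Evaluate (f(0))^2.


f(0) = -3
(-3)^2 = 9

9


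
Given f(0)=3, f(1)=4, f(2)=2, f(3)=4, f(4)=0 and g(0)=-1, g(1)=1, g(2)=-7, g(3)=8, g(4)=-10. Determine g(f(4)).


f(4) = 0
g(0) = -1

-1


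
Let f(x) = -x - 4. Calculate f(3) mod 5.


3


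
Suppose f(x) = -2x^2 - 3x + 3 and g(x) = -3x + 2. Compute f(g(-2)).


g(-2) = 8
f(8) = (-2)*(8)^2 - 3*(8) + 3 = -149

-149


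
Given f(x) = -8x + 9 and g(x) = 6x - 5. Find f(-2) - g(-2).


42


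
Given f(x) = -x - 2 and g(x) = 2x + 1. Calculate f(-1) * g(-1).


f(-1) = -1
g(-1) = -1
Product = 1

1


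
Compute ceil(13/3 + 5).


13/3 = 4.3333
4.3333 + 5 = 9.3333
ceil(9.3333) = 10

10


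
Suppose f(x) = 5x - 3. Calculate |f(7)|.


f(7) = 32
|32| = 32

32


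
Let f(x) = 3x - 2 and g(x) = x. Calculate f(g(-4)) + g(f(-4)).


f(g(-4)) = -14
g(f(-4)) = -14
Sum = -28

-28


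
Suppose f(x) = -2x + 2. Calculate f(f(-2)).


-10


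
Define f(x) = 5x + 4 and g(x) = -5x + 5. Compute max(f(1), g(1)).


f(1) = 9
g(1) = 0
max = 9

9


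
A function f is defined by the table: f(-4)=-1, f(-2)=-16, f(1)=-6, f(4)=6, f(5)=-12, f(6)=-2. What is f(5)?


Reading from the table at x = 5

-12


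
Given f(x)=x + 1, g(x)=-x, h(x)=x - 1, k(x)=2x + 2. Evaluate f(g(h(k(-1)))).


2


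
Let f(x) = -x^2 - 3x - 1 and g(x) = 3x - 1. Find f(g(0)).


g(0) = -1
f(-1) = (-1)*(-1)^2 - 3*(-1) - 1 = 1

1


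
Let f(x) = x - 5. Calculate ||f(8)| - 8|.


5


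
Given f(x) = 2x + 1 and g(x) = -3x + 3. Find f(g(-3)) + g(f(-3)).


43


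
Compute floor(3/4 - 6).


3/4 = 0.75
0.75 - 6 = -5.25
floor(-5.25) = -6

-6


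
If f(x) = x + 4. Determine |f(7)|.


f(7) = 11
|11| = 11

11


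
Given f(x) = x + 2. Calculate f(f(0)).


f(0) = 2
f(2) = 4

4


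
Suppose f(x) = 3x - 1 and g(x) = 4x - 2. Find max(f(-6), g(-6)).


-19


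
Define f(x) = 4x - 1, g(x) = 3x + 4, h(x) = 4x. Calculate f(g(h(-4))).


h(-4) = -16
g(-16) = -44
f(-44) = -177

-177


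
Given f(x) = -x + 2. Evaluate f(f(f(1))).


f(1) = 1
f(1) = 1
f(1) = 1

1


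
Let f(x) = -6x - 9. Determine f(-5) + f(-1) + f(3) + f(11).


-84


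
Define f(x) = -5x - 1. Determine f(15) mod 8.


f(15) = -76
-76 mod 8 = 4

4


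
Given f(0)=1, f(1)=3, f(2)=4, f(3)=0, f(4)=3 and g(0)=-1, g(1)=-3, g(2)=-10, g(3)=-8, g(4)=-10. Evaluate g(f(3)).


f(3) = 0
g(0) = -1

-1


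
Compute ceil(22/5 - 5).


0


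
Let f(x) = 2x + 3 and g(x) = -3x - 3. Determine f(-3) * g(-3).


-18


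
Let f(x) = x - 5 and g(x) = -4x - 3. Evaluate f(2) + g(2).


-14


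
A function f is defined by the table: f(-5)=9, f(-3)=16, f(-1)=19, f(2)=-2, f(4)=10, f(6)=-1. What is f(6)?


Reading from the table at x = 6

-1


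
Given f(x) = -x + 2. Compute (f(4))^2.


f(4) = -2
(-2)^2 = 4

4


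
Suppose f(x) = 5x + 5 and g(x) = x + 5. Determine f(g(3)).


g(3) = 8
f(8) = 45

45


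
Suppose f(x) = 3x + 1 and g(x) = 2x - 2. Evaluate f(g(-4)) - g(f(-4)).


f(g(-4)) = -29
g(f(-4)) = -24
Difference = -5

-5


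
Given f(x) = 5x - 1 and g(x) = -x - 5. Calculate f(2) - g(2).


f(2) = 9
g(2) = -7
Difference = 16

16


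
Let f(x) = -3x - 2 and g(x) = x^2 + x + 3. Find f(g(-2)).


-17


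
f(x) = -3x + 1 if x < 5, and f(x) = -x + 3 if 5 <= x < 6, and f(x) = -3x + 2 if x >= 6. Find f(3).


3 satisfies x < 5
f(3) = -8

-8
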